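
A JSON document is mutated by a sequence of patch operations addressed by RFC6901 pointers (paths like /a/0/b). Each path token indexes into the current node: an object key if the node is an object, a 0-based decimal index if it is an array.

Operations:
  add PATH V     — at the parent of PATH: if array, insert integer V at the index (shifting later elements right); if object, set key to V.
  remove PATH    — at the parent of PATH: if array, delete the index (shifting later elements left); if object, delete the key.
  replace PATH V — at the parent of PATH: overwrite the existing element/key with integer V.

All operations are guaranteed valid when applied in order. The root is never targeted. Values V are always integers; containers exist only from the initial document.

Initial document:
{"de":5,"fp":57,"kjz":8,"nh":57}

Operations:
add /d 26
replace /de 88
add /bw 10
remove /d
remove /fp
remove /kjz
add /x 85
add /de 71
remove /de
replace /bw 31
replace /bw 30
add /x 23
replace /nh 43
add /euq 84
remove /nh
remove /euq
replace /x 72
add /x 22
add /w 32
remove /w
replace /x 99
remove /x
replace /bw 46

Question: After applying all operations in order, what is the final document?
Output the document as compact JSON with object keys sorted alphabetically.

After op 1 (add /d 26): {"d":26,"de":5,"fp":57,"kjz":8,"nh":57}
After op 2 (replace /de 88): {"d":26,"de":88,"fp":57,"kjz":8,"nh":57}
After op 3 (add /bw 10): {"bw":10,"d":26,"de":88,"fp":57,"kjz":8,"nh":57}
After op 4 (remove /d): {"bw":10,"de":88,"fp":57,"kjz":8,"nh":57}
After op 5 (remove /fp): {"bw":10,"de":88,"kjz":8,"nh":57}
After op 6 (remove /kjz): {"bw":10,"de":88,"nh":57}
After op 7 (add /x 85): {"bw":10,"de":88,"nh":57,"x":85}
After op 8 (add /de 71): {"bw":10,"de":71,"nh":57,"x":85}
After op 9 (remove /de): {"bw":10,"nh":57,"x":85}
After op 10 (replace /bw 31): {"bw":31,"nh":57,"x":85}
After op 11 (replace /bw 30): {"bw":30,"nh":57,"x":85}
After op 12 (add /x 23): {"bw":30,"nh":57,"x":23}
After op 13 (replace /nh 43): {"bw":30,"nh":43,"x":23}
After op 14 (add /euq 84): {"bw":30,"euq":84,"nh":43,"x":23}
After op 15 (remove /nh): {"bw":30,"euq":84,"x":23}
After op 16 (remove /euq): {"bw":30,"x":23}
After op 17 (replace /x 72): {"bw":30,"x":72}
After op 18 (add /x 22): {"bw":30,"x":22}
After op 19 (add /w 32): {"bw":30,"w":32,"x":22}
After op 20 (remove /w): {"bw":30,"x":22}
After op 21 (replace /x 99): {"bw":30,"x":99}
After op 22 (remove /x): {"bw":30}
After op 23 (replace /bw 46): {"bw":46}

Answer: {"bw":46}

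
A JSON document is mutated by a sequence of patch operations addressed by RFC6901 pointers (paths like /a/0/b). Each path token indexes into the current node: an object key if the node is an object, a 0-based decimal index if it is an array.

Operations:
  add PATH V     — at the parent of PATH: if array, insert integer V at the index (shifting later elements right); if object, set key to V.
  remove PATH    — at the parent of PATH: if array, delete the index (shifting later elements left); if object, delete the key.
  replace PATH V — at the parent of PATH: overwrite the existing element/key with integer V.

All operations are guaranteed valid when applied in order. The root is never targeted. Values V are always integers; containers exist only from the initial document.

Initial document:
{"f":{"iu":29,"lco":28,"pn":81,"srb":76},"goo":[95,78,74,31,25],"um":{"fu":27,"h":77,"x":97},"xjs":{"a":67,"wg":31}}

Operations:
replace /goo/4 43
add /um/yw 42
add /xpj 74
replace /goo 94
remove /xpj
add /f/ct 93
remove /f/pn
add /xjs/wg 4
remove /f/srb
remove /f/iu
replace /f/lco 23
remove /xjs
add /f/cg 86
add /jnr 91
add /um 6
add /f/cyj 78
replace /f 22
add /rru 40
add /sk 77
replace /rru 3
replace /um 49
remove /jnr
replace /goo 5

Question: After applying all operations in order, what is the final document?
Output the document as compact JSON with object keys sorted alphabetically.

After op 1 (replace /goo/4 43): {"f":{"iu":29,"lco":28,"pn":81,"srb":76},"goo":[95,78,74,31,43],"um":{"fu":27,"h":77,"x":97},"xjs":{"a":67,"wg":31}}
After op 2 (add /um/yw 42): {"f":{"iu":29,"lco":28,"pn":81,"srb":76},"goo":[95,78,74,31,43],"um":{"fu":27,"h":77,"x":97,"yw":42},"xjs":{"a":67,"wg":31}}
After op 3 (add /xpj 74): {"f":{"iu":29,"lco":28,"pn":81,"srb":76},"goo":[95,78,74,31,43],"um":{"fu":27,"h":77,"x":97,"yw":42},"xjs":{"a":67,"wg":31},"xpj":74}
After op 4 (replace /goo 94): {"f":{"iu":29,"lco":28,"pn":81,"srb":76},"goo":94,"um":{"fu":27,"h":77,"x":97,"yw":42},"xjs":{"a":67,"wg":31},"xpj":74}
After op 5 (remove /xpj): {"f":{"iu":29,"lco":28,"pn":81,"srb":76},"goo":94,"um":{"fu":27,"h":77,"x":97,"yw":42},"xjs":{"a":67,"wg":31}}
After op 6 (add /f/ct 93): {"f":{"ct":93,"iu":29,"lco":28,"pn":81,"srb":76},"goo":94,"um":{"fu":27,"h":77,"x":97,"yw":42},"xjs":{"a":67,"wg":31}}
After op 7 (remove /f/pn): {"f":{"ct":93,"iu":29,"lco":28,"srb":76},"goo":94,"um":{"fu":27,"h":77,"x":97,"yw":42},"xjs":{"a":67,"wg":31}}
After op 8 (add /xjs/wg 4): {"f":{"ct":93,"iu":29,"lco":28,"srb":76},"goo":94,"um":{"fu":27,"h":77,"x":97,"yw":42},"xjs":{"a":67,"wg":4}}
After op 9 (remove /f/srb): {"f":{"ct":93,"iu":29,"lco":28},"goo":94,"um":{"fu":27,"h":77,"x":97,"yw":42},"xjs":{"a":67,"wg":4}}
After op 10 (remove /f/iu): {"f":{"ct":93,"lco":28},"goo":94,"um":{"fu":27,"h":77,"x":97,"yw":42},"xjs":{"a":67,"wg":4}}
After op 11 (replace /f/lco 23): {"f":{"ct":93,"lco":23},"goo":94,"um":{"fu":27,"h":77,"x":97,"yw":42},"xjs":{"a":67,"wg":4}}
After op 12 (remove /xjs): {"f":{"ct":93,"lco":23},"goo":94,"um":{"fu":27,"h":77,"x":97,"yw":42}}
After op 13 (add /f/cg 86): {"f":{"cg":86,"ct":93,"lco":23},"goo":94,"um":{"fu":27,"h":77,"x":97,"yw":42}}
After op 14 (add /jnr 91): {"f":{"cg":86,"ct":93,"lco":23},"goo":94,"jnr":91,"um":{"fu":27,"h":77,"x":97,"yw":42}}
After op 15 (add /um 6): {"f":{"cg":86,"ct":93,"lco":23},"goo":94,"jnr":91,"um":6}
After op 16 (add /f/cyj 78): {"f":{"cg":86,"ct":93,"cyj":78,"lco":23},"goo":94,"jnr":91,"um":6}
After op 17 (replace /f 22): {"f":22,"goo":94,"jnr":91,"um":6}
After op 18 (add /rru 40): {"f":22,"goo":94,"jnr":91,"rru":40,"um":6}
After op 19 (add /sk 77): {"f":22,"goo":94,"jnr":91,"rru":40,"sk":77,"um":6}
After op 20 (replace /rru 3): {"f":22,"goo":94,"jnr":91,"rru":3,"sk":77,"um":6}
After op 21 (replace /um 49): {"f":22,"goo":94,"jnr":91,"rru":3,"sk":77,"um":49}
After op 22 (remove /jnr): {"f":22,"goo":94,"rru":3,"sk":77,"um":49}
After op 23 (replace /goo 5): {"f":22,"goo":5,"rru":3,"sk":77,"um":49}

Answer: {"f":22,"goo":5,"rru":3,"sk":77,"um":49}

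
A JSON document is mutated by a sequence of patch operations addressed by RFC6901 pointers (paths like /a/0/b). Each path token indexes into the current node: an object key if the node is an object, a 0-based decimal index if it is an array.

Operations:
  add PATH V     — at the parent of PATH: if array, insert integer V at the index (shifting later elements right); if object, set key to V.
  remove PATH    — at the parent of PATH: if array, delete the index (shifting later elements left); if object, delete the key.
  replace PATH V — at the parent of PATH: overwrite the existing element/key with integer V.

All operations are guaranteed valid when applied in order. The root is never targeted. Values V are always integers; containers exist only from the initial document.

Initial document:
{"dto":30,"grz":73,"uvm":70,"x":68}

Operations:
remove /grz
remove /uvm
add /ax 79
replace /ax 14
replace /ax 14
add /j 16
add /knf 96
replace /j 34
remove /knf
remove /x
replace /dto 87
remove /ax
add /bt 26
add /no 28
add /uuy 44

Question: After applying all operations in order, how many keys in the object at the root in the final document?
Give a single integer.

Answer: 5

Derivation:
After op 1 (remove /grz): {"dto":30,"uvm":70,"x":68}
After op 2 (remove /uvm): {"dto":30,"x":68}
After op 3 (add /ax 79): {"ax":79,"dto":30,"x":68}
After op 4 (replace /ax 14): {"ax":14,"dto":30,"x":68}
After op 5 (replace /ax 14): {"ax":14,"dto":30,"x":68}
After op 6 (add /j 16): {"ax":14,"dto":30,"j":16,"x":68}
After op 7 (add /knf 96): {"ax":14,"dto":30,"j":16,"knf":96,"x":68}
After op 8 (replace /j 34): {"ax":14,"dto":30,"j":34,"knf":96,"x":68}
After op 9 (remove /knf): {"ax":14,"dto":30,"j":34,"x":68}
After op 10 (remove /x): {"ax":14,"dto":30,"j":34}
After op 11 (replace /dto 87): {"ax":14,"dto":87,"j":34}
After op 12 (remove /ax): {"dto":87,"j":34}
After op 13 (add /bt 26): {"bt":26,"dto":87,"j":34}
After op 14 (add /no 28): {"bt":26,"dto":87,"j":34,"no":28}
After op 15 (add /uuy 44): {"bt":26,"dto":87,"j":34,"no":28,"uuy":44}
Size at the root: 5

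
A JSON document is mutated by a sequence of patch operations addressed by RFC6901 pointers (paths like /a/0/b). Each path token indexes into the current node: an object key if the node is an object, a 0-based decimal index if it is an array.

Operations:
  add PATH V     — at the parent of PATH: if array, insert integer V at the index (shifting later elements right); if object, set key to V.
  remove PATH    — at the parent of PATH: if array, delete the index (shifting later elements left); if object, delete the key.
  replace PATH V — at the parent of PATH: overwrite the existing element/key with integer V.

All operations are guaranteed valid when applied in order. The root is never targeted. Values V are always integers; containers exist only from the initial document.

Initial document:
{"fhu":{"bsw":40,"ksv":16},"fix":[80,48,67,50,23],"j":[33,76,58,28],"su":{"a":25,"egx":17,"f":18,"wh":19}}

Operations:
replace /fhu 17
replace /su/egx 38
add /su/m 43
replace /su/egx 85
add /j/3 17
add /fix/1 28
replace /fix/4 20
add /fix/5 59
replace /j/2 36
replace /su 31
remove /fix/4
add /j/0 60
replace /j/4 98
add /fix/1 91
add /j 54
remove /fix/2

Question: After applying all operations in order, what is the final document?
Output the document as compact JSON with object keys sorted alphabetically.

Answer: {"fhu":17,"fix":[80,91,48,67,59,23],"j":54,"su":31}

Derivation:
After op 1 (replace /fhu 17): {"fhu":17,"fix":[80,48,67,50,23],"j":[33,76,58,28],"su":{"a":25,"egx":17,"f":18,"wh":19}}
After op 2 (replace /su/egx 38): {"fhu":17,"fix":[80,48,67,50,23],"j":[33,76,58,28],"su":{"a":25,"egx":38,"f":18,"wh":19}}
After op 3 (add /su/m 43): {"fhu":17,"fix":[80,48,67,50,23],"j":[33,76,58,28],"su":{"a":25,"egx":38,"f":18,"m":43,"wh":19}}
After op 4 (replace /su/egx 85): {"fhu":17,"fix":[80,48,67,50,23],"j":[33,76,58,28],"su":{"a":25,"egx":85,"f":18,"m":43,"wh":19}}
After op 5 (add /j/3 17): {"fhu":17,"fix":[80,48,67,50,23],"j":[33,76,58,17,28],"su":{"a":25,"egx":85,"f":18,"m":43,"wh":19}}
After op 6 (add /fix/1 28): {"fhu":17,"fix":[80,28,48,67,50,23],"j":[33,76,58,17,28],"su":{"a":25,"egx":85,"f":18,"m":43,"wh":19}}
After op 7 (replace /fix/4 20): {"fhu":17,"fix":[80,28,48,67,20,23],"j":[33,76,58,17,28],"su":{"a":25,"egx":85,"f":18,"m":43,"wh":19}}
After op 8 (add /fix/5 59): {"fhu":17,"fix":[80,28,48,67,20,59,23],"j":[33,76,58,17,28],"su":{"a":25,"egx":85,"f":18,"m":43,"wh":19}}
After op 9 (replace /j/2 36): {"fhu":17,"fix":[80,28,48,67,20,59,23],"j":[33,76,36,17,28],"su":{"a":25,"egx":85,"f":18,"m":43,"wh":19}}
After op 10 (replace /su 31): {"fhu":17,"fix":[80,28,48,67,20,59,23],"j":[33,76,36,17,28],"su":31}
After op 11 (remove /fix/4): {"fhu":17,"fix":[80,28,48,67,59,23],"j":[33,76,36,17,28],"su":31}
After op 12 (add /j/0 60): {"fhu":17,"fix":[80,28,48,67,59,23],"j":[60,33,76,36,17,28],"su":31}
After op 13 (replace /j/4 98): {"fhu":17,"fix":[80,28,48,67,59,23],"j":[60,33,76,36,98,28],"su":31}
After op 14 (add /fix/1 91): {"fhu":17,"fix":[80,91,28,48,67,59,23],"j":[60,33,76,36,98,28],"su":31}
After op 15 (add /j 54): {"fhu":17,"fix":[80,91,28,48,67,59,23],"j":54,"su":31}
After op 16 (remove /fix/2): {"fhu":17,"fix":[80,91,48,67,59,23],"j":54,"su":31}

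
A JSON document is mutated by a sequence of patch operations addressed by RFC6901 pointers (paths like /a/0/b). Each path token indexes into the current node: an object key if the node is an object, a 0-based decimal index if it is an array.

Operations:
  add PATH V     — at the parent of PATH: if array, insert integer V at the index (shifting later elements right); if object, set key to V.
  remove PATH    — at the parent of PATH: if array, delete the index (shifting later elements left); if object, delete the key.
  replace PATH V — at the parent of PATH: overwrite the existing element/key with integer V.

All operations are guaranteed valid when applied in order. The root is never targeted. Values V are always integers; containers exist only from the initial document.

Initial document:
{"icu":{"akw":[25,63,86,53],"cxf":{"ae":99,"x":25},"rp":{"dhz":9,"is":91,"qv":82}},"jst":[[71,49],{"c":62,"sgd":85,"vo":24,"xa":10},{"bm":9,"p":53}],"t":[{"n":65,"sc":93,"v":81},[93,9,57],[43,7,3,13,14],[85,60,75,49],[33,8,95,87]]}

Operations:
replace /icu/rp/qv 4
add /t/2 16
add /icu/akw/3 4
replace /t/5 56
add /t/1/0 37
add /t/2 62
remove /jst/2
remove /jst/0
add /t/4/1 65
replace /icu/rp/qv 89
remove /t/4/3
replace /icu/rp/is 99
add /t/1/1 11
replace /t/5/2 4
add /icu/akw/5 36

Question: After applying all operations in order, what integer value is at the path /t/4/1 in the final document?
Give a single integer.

Answer: 65

Derivation:
After op 1 (replace /icu/rp/qv 4): {"icu":{"akw":[25,63,86,53],"cxf":{"ae":99,"x":25},"rp":{"dhz":9,"is":91,"qv":4}},"jst":[[71,49],{"c":62,"sgd":85,"vo":24,"xa":10},{"bm":9,"p":53}],"t":[{"n":65,"sc":93,"v":81},[93,9,57],[43,7,3,13,14],[85,60,75,49],[33,8,95,87]]}
After op 2 (add /t/2 16): {"icu":{"akw":[25,63,86,53],"cxf":{"ae":99,"x":25},"rp":{"dhz":9,"is":91,"qv":4}},"jst":[[71,49],{"c":62,"sgd":85,"vo":24,"xa":10},{"bm":9,"p":53}],"t":[{"n":65,"sc":93,"v":81},[93,9,57],16,[43,7,3,13,14],[85,60,75,49],[33,8,95,87]]}
After op 3 (add /icu/akw/3 4): {"icu":{"akw":[25,63,86,4,53],"cxf":{"ae":99,"x":25},"rp":{"dhz":9,"is":91,"qv":4}},"jst":[[71,49],{"c":62,"sgd":85,"vo":24,"xa":10},{"bm":9,"p":53}],"t":[{"n":65,"sc":93,"v":81},[93,9,57],16,[43,7,3,13,14],[85,60,75,49],[33,8,95,87]]}
After op 4 (replace /t/5 56): {"icu":{"akw":[25,63,86,4,53],"cxf":{"ae":99,"x":25},"rp":{"dhz":9,"is":91,"qv":4}},"jst":[[71,49],{"c":62,"sgd":85,"vo":24,"xa":10},{"bm":9,"p":53}],"t":[{"n":65,"sc":93,"v":81},[93,9,57],16,[43,7,3,13,14],[85,60,75,49],56]}
After op 5 (add /t/1/0 37): {"icu":{"akw":[25,63,86,4,53],"cxf":{"ae":99,"x":25},"rp":{"dhz":9,"is":91,"qv":4}},"jst":[[71,49],{"c":62,"sgd":85,"vo":24,"xa":10},{"bm":9,"p":53}],"t":[{"n":65,"sc":93,"v":81},[37,93,9,57],16,[43,7,3,13,14],[85,60,75,49],56]}
After op 6 (add /t/2 62): {"icu":{"akw":[25,63,86,4,53],"cxf":{"ae":99,"x":25},"rp":{"dhz":9,"is":91,"qv":4}},"jst":[[71,49],{"c":62,"sgd":85,"vo":24,"xa":10},{"bm":9,"p":53}],"t":[{"n":65,"sc":93,"v":81},[37,93,9,57],62,16,[43,7,3,13,14],[85,60,75,49],56]}
After op 7 (remove /jst/2): {"icu":{"akw":[25,63,86,4,53],"cxf":{"ae":99,"x":25},"rp":{"dhz":9,"is":91,"qv":4}},"jst":[[71,49],{"c":62,"sgd":85,"vo":24,"xa":10}],"t":[{"n":65,"sc":93,"v":81},[37,93,9,57],62,16,[43,7,3,13,14],[85,60,75,49],56]}
After op 8 (remove /jst/0): {"icu":{"akw":[25,63,86,4,53],"cxf":{"ae":99,"x":25},"rp":{"dhz":9,"is":91,"qv":4}},"jst":[{"c":62,"sgd":85,"vo":24,"xa":10}],"t":[{"n":65,"sc":93,"v":81},[37,93,9,57],62,16,[43,7,3,13,14],[85,60,75,49],56]}
After op 9 (add /t/4/1 65): {"icu":{"akw":[25,63,86,4,53],"cxf":{"ae":99,"x":25},"rp":{"dhz":9,"is":91,"qv":4}},"jst":[{"c":62,"sgd":85,"vo":24,"xa":10}],"t":[{"n":65,"sc":93,"v":81},[37,93,9,57],62,16,[43,65,7,3,13,14],[85,60,75,49],56]}
After op 10 (replace /icu/rp/qv 89): {"icu":{"akw":[25,63,86,4,53],"cxf":{"ae":99,"x":25},"rp":{"dhz":9,"is":91,"qv":89}},"jst":[{"c":62,"sgd":85,"vo":24,"xa":10}],"t":[{"n":65,"sc":93,"v":81},[37,93,9,57],62,16,[43,65,7,3,13,14],[85,60,75,49],56]}
After op 11 (remove /t/4/3): {"icu":{"akw":[25,63,86,4,53],"cxf":{"ae":99,"x":25},"rp":{"dhz":9,"is":91,"qv":89}},"jst":[{"c":62,"sgd":85,"vo":24,"xa":10}],"t":[{"n":65,"sc":93,"v":81},[37,93,9,57],62,16,[43,65,7,13,14],[85,60,75,49],56]}
After op 12 (replace /icu/rp/is 99): {"icu":{"akw":[25,63,86,4,53],"cxf":{"ae":99,"x":25},"rp":{"dhz":9,"is":99,"qv":89}},"jst":[{"c":62,"sgd":85,"vo":24,"xa":10}],"t":[{"n":65,"sc":93,"v":81},[37,93,9,57],62,16,[43,65,7,13,14],[85,60,75,49],56]}
After op 13 (add /t/1/1 11): {"icu":{"akw":[25,63,86,4,53],"cxf":{"ae":99,"x":25},"rp":{"dhz":9,"is":99,"qv":89}},"jst":[{"c":62,"sgd":85,"vo":24,"xa":10}],"t":[{"n":65,"sc":93,"v":81},[37,11,93,9,57],62,16,[43,65,7,13,14],[85,60,75,49],56]}
After op 14 (replace /t/5/2 4): {"icu":{"akw":[25,63,86,4,53],"cxf":{"ae":99,"x":25},"rp":{"dhz":9,"is":99,"qv":89}},"jst":[{"c":62,"sgd":85,"vo":24,"xa":10}],"t":[{"n":65,"sc":93,"v":81},[37,11,93,9,57],62,16,[43,65,7,13,14],[85,60,4,49],56]}
After op 15 (add /icu/akw/5 36): {"icu":{"akw":[25,63,86,4,53,36],"cxf":{"ae":99,"x":25},"rp":{"dhz":9,"is":99,"qv":89}},"jst":[{"c":62,"sgd":85,"vo":24,"xa":10}],"t":[{"n":65,"sc":93,"v":81},[37,11,93,9,57],62,16,[43,65,7,13,14],[85,60,4,49],56]}
Value at /t/4/1: 65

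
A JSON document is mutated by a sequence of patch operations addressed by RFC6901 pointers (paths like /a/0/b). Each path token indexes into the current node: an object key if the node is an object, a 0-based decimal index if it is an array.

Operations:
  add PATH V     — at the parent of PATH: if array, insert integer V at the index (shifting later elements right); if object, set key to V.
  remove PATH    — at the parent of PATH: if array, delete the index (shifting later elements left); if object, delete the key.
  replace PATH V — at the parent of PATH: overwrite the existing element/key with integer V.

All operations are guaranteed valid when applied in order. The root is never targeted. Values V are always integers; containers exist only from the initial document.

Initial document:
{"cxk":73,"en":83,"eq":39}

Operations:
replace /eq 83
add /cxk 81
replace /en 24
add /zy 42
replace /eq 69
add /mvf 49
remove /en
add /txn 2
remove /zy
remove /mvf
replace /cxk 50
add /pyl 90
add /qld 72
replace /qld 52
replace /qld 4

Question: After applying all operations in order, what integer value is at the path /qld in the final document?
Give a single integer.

Answer: 4

Derivation:
After op 1 (replace /eq 83): {"cxk":73,"en":83,"eq":83}
After op 2 (add /cxk 81): {"cxk":81,"en":83,"eq":83}
After op 3 (replace /en 24): {"cxk":81,"en":24,"eq":83}
After op 4 (add /zy 42): {"cxk":81,"en":24,"eq":83,"zy":42}
After op 5 (replace /eq 69): {"cxk":81,"en":24,"eq":69,"zy":42}
After op 6 (add /mvf 49): {"cxk":81,"en":24,"eq":69,"mvf":49,"zy":42}
After op 7 (remove /en): {"cxk":81,"eq":69,"mvf":49,"zy":42}
After op 8 (add /txn 2): {"cxk":81,"eq":69,"mvf":49,"txn":2,"zy":42}
After op 9 (remove /zy): {"cxk":81,"eq":69,"mvf":49,"txn":2}
After op 10 (remove /mvf): {"cxk":81,"eq":69,"txn":2}
After op 11 (replace /cxk 50): {"cxk":50,"eq":69,"txn":2}
After op 12 (add /pyl 90): {"cxk":50,"eq":69,"pyl":90,"txn":2}
After op 13 (add /qld 72): {"cxk":50,"eq":69,"pyl":90,"qld":72,"txn":2}
After op 14 (replace /qld 52): {"cxk":50,"eq":69,"pyl":90,"qld":52,"txn":2}
After op 15 (replace /qld 4): {"cxk":50,"eq":69,"pyl":90,"qld":4,"txn":2}
Value at /qld: 4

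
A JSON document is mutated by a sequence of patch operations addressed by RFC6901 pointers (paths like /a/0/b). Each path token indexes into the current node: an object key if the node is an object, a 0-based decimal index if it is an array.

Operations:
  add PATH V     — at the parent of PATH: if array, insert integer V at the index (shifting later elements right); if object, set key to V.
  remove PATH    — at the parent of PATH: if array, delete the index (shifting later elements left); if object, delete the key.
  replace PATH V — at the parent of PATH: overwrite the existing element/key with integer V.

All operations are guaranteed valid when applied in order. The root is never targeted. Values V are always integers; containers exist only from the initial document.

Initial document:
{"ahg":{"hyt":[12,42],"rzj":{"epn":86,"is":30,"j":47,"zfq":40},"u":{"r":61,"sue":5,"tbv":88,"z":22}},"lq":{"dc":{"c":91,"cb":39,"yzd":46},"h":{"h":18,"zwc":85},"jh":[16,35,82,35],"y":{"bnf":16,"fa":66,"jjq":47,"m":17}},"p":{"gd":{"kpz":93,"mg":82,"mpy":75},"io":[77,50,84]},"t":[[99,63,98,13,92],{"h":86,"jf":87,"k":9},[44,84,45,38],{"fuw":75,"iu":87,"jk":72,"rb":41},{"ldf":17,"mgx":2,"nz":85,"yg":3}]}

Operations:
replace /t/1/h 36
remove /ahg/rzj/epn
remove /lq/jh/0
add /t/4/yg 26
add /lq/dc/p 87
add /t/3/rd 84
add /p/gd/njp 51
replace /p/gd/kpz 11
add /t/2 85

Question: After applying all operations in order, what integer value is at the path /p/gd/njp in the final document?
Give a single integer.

Answer: 51

Derivation:
After op 1 (replace /t/1/h 36): {"ahg":{"hyt":[12,42],"rzj":{"epn":86,"is":30,"j":47,"zfq":40},"u":{"r":61,"sue":5,"tbv":88,"z":22}},"lq":{"dc":{"c":91,"cb":39,"yzd":46},"h":{"h":18,"zwc":85},"jh":[16,35,82,35],"y":{"bnf":16,"fa":66,"jjq":47,"m":17}},"p":{"gd":{"kpz":93,"mg":82,"mpy":75},"io":[77,50,84]},"t":[[99,63,98,13,92],{"h":36,"jf":87,"k":9},[44,84,45,38],{"fuw":75,"iu":87,"jk":72,"rb":41},{"ldf":17,"mgx":2,"nz":85,"yg":3}]}
After op 2 (remove /ahg/rzj/epn): {"ahg":{"hyt":[12,42],"rzj":{"is":30,"j":47,"zfq":40},"u":{"r":61,"sue":5,"tbv":88,"z":22}},"lq":{"dc":{"c":91,"cb":39,"yzd":46},"h":{"h":18,"zwc":85},"jh":[16,35,82,35],"y":{"bnf":16,"fa":66,"jjq":47,"m":17}},"p":{"gd":{"kpz":93,"mg":82,"mpy":75},"io":[77,50,84]},"t":[[99,63,98,13,92],{"h":36,"jf":87,"k":9},[44,84,45,38],{"fuw":75,"iu":87,"jk":72,"rb":41},{"ldf":17,"mgx":2,"nz":85,"yg":3}]}
After op 3 (remove /lq/jh/0): {"ahg":{"hyt":[12,42],"rzj":{"is":30,"j":47,"zfq":40},"u":{"r":61,"sue":5,"tbv":88,"z":22}},"lq":{"dc":{"c":91,"cb":39,"yzd":46},"h":{"h":18,"zwc":85},"jh":[35,82,35],"y":{"bnf":16,"fa":66,"jjq":47,"m":17}},"p":{"gd":{"kpz":93,"mg":82,"mpy":75},"io":[77,50,84]},"t":[[99,63,98,13,92],{"h":36,"jf":87,"k":9},[44,84,45,38],{"fuw":75,"iu":87,"jk":72,"rb":41},{"ldf":17,"mgx":2,"nz":85,"yg":3}]}
After op 4 (add /t/4/yg 26): {"ahg":{"hyt":[12,42],"rzj":{"is":30,"j":47,"zfq":40},"u":{"r":61,"sue":5,"tbv":88,"z":22}},"lq":{"dc":{"c":91,"cb":39,"yzd":46},"h":{"h":18,"zwc":85},"jh":[35,82,35],"y":{"bnf":16,"fa":66,"jjq":47,"m":17}},"p":{"gd":{"kpz":93,"mg":82,"mpy":75},"io":[77,50,84]},"t":[[99,63,98,13,92],{"h":36,"jf":87,"k":9},[44,84,45,38],{"fuw":75,"iu":87,"jk":72,"rb":41},{"ldf":17,"mgx":2,"nz":85,"yg":26}]}
After op 5 (add /lq/dc/p 87): {"ahg":{"hyt":[12,42],"rzj":{"is":30,"j":47,"zfq":40},"u":{"r":61,"sue":5,"tbv":88,"z":22}},"lq":{"dc":{"c":91,"cb":39,"p":87,"yzd":46},"h":{"h":18,"zwc":85},"jh":[35,82,35],"y":{"bnf":16,"fa":66,"jjq":47,"m":17}},"p":{"gd":{"kpz":93,"mg":82,"mpy":75},"io":[77,50,84]},"t":[[99,63,98,13,92],{"h":36,"jf":87,"k":9},[44,84,45,38],{"fuw":75,"iu":87,"jk":72,"rb":41},{"ldf":17,"mgx":2,"nz":85,"yg":26}]}
After op 6 (add /t/3/rd 84): {"ahg":{"hyt":[12,42],"rzj":{"is":30,"j":47,"zfq":40},"u":{"r":61,"sue":5,"tbv":88,"z":22}},"lq":{"dc":{"c":91,"cb":39,"p":87,"yzd":46},"h":{"h":18,"zwc":85},"jh":[35,82,35],"y":{"bnf":16,"fa":66,"jjq":47,"m":17}},"p":{"gd":{"kpz":93,"mg":82,"mpy":75},"io":[77,50,84]},"t":[[99,63,98,13,92],{"h":36,"jf":87,"k":9},[44,84,45,38],{"fuw":75,"iu":87,"jk":72,"rb":41,"rd":84},{"ldf":17,"mgx":2,"nz":85,"yg":26}]}
After op 7 (add /p/gd/njp 51): {"ahg":{"hyt":[12,42],"rzj":{"is":30,"j":47,"zfq":40},"u":{"r":61,"sue":5,"tbv":88,"z":22}},"lq":{"dc":{"c":91,"cb":39,"p":87,"yzd":46},"h":{"h":18,"zwc":85},"jh":[35,82,35],"y":{"bnf":16,"fa":66,"jjq":47,"m":17}},"p":{"gd":{"kpz":93,"mg":82,"mpy":75,"njp":51},"io":[77,50,84]},"t":[[99,63,98,13,92],{"h":36,"jf":87,"k":9},[44,84,45,38],{"fuw":75,"iu":87,"jk":72,"rb":41,"rd":84},{"ldf":17,"mgx":2,"nz":85,"yg":26}]}
After op 8 (replace /p/gd/kpz 11): {"ahg":{"hyt":[12,42],"rzj":{"is":30,"j":47,"zfq":40},"u":{"r":61,"sue":5,"tbv":88,"z":22}},"lq":{"dc":{"c":91,"cb":39,"p":87,"yzd":46},"h":{"h":18,"zwc":85},"jh":[35,82,35],"y":{"bnf":16,"fa":66,"jjq":47,"m":17}},"p":{"gd":{"kpz":11,"mg":82,"mpy":75,"njp":51},"io":[77,50,84]},"t":[[99,63,98,13,92],{"h":36,"jf":87,"k":9},[44,84,45,38],{"fuw":75,"iu":87,"jk":72,"rb":41,"rd":84},{"ldf":17,"mgx":2,"nz":85,"yg":26}]}
After op 9 (add /t/2 85): {"ahg":{"hyt":[12,42],"rzj":{"is":30,"j":47,"zfq":40},"u":{"r":61,"sue":5,"tbv":88,"z":22}},"lq":{"dc":{"c":91,"cb":39,"p":87,"yzd":46},"h":{"h":18,"zwc":85},"jh":[35,82,35],"y":{"bnf":16,"fa":66,"jjq":47,"m":17}},"p":{"gd":{"kpz":11,"mg":82,"mpy":75,"njp":51},"io":[77,50,84]},"t":[[99,63,98,13,92],{"h":36,"jf":87,"k":9},85,[44,84,45,38],{"fuw":75,"iu":87,"jk":72,"rb":41,"rd":84},{"ldf":17,"mgx":2,"nz":85,"yg":26}]}
Value at /p/gd/njp: 51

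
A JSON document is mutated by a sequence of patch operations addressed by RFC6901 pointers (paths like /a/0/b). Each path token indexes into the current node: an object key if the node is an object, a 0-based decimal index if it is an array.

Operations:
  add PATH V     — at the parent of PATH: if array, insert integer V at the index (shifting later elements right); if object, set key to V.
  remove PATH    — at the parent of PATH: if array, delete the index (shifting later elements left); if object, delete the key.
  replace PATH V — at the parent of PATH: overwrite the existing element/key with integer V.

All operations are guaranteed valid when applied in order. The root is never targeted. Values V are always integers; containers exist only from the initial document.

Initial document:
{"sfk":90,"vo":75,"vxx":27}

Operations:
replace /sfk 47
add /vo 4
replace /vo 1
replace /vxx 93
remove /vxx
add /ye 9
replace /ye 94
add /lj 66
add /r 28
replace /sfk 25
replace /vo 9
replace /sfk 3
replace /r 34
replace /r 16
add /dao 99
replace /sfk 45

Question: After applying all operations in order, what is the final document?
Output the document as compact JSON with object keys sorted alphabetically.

After op 1 (replace /sfk 47): {"sfk":47,"vo":75,"vxx":27}
After op 2 (add /vo 4): {"sfk":47,"vo":4,"vxx":27}
After op 3 (replace /vo 1): {"sfk":47,"vo":1,"vxx":27}
After op 4 (replace /vxx 93): {"sfk":47,"vo":1,"vxx":93}
After op 5 (remove /vxx): {"sfk":47,"vo":1}
After op 6 (add /ye 9): {"sfk":47,"vo":1,"ye":9}
After op 7 (replace /ye 94): {"sfk":47,"vo":1,"ye":94}
After op 8 (add /lj 66): {"lj":66,"sfk":47,"vo":1,"ye":94}
After op 9 (add /r 28): {"lj":66,"r":28,"sfk":47,"vo":1,"ye":94}
After op 10 (replace /sfk 25): {"lj":66,"r":28,"sfk":25,"vo":1,"ye":94}
After op 11 (replace /vo 9): {"lj":66,"r":28,"sfk":25,"vo":9,"ye":94}
After op 12 (replace /sfk 3): {"lj":66,"r":28,"sfk":3,"vo":9,"ye":94}
After op 13 (replace /r 34): {"lj":66,"r":34,"sfk":3,"vo":9,"ye":94}
After op 14 (replace /r 16): {"lj":66,"r":16,"sfk":3,"vo":9,"ye":94}
After op 15 (add /dao 99): {"dao":99,"lj":66,"r":16,"sfk":3,"vo":9,"ye":94}
After op 16 (replace /sfk 45): {"dao":99,"lj":66,"r":16,"sfk":45,"vo":9,"ye":94}

Answer: {"dao":99,"lj":66,"r":16,"sfk":45,"vo":9,"ye":94}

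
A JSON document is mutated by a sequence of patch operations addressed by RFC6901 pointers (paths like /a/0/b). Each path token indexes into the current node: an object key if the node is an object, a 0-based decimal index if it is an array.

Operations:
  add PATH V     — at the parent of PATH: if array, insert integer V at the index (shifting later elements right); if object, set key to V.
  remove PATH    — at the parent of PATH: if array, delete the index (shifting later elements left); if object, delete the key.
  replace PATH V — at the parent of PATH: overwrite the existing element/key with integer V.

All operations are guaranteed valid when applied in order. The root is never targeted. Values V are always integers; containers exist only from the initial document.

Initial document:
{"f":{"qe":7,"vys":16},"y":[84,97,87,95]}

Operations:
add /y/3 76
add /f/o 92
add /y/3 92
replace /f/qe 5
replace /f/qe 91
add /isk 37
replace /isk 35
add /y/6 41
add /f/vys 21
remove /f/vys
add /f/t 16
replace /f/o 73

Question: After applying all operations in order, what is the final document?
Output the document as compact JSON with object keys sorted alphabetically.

Answer: {"f":{"o":73,"qe":91,"t":16},"isk":35,"y":[84,97,87,92,76,95,41]}

Derivation:
After op 1 (add /y/3 76): {"f":{"qe":7,"vys":16},"y":[84,97,87,76,95]}
After op 2 (add /f/o 92): {"f":{"o":92,"qe":7,"vys":16},"y":[84,97,87,76,95]}
After op 3 (add /y/3 92): {"f":{"o":92,"qe":7,"vys":16},"y":[84,97,87,92,76,95]}
After op 4 (replace /f/qe 5): {"f":{"o":92,"qe":5,"vys":16},"y":[84,97,87,92,76,95]}
After op 5 (replace /f/qe 91): {"f":{"o":92,"qe":91,"vys":16},"y":[84,97,87,92,76,95]}
After op 6 (add /isk 37): {"f":{"o":92,"qe":91,"vys":16},"isk":37,"y":[84,97,87,92,76,95]}
After op 7 (replace /isk 35): {"f":{"o":92,"qe":91,"vys":16},"isk":35,"y":[84,97,87,92,76,95]}
After op 8 (add /y/6 41): {"f":{"o":92,"qe":91,"vys":16},"isk":35,"y":[84,97,87,92,76,95,41]}
After op 9 (add /f/vys 21): {"f":{"o":92,"qe":91,"vys":21},"isk":35,"y":[84,97,87,92,76,95,41]}
After op 10 (remove /f/vys): {"f":{"o":92,"qe":91},"isk":35,"y":[84,97,87,92,76,95,41]}
After op 11 (add /f/t 16): {"f":{"o":92,"qe":91,"t":16},"isk":35,"y":[84,97,87,92,76,95,41]}
After op 12 (replace /f/o 73): {"f":{"o":73,"qe":91,"t":16},"isk":35,"y":[84,97,87,92,76,95,41]}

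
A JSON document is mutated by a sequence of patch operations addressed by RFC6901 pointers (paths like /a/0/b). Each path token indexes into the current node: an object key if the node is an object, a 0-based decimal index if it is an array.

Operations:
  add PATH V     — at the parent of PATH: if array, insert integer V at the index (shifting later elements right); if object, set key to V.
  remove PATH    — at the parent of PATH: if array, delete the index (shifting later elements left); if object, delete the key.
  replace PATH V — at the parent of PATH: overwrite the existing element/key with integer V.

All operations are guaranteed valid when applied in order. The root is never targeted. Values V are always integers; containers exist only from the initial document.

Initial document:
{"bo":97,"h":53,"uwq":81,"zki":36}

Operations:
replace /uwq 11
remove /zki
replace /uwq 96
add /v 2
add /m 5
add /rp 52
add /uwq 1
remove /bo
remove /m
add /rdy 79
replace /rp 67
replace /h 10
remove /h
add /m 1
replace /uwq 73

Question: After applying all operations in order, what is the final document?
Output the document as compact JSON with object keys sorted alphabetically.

After op 1 (replace /uwq 11): {"bo":97,"h":53,"uwq":11,"zki":36}
After op 2 (remove /zki): {"bo":97,"h":53,"uwq":11}
After op 3 (replace /uwq 96): {"bo":97,"h":53,"uwq":96}
After op 4 (add /v 2): {"bo":97,"h":53,"uwq":96,"v":2}
After op 5 (add /m 5): {"bo":97,"h":53,"m":5,"uwq":96,"v":2}
After op 6 (add /rp 52): {"bo":97,"h":53,"m":5,"rp":52,"uwq":96,"v":2}
After op 7 (add /uwq 1): {"bo":97,"h":53,"m":5,"rp":52,"uwq":1,"v":2}
After op 8 (remove /bo): {"h":53,"m":5,"rp":52,"uwq":1,"v":2}
After op 9 (remove /m): {"h":53,"rp":52,"uwq":1,"v":2}
After op 10 (add /rdy 79): {"h":53,"rdy":79,"rp":52,"uwq":1,"v":2}
After op 11 (replace /rp 67): {"h":53,"rdy":79,"rp":67,"uwq":1,"v":2}
After op 12 (replace /h 10): {"h":10,"rdy":79,"rp":67,"uwq":1,"v":2}
After op 13 (remove /h): {"rdy":79,"rp":67,"uwq":1,"v":2}
After op 14 (add /m 1): {"m":1,"rdy":79,"rp":67,"uwq":1,"v":2}
After op 15 (replace /uwq 73): {"m":1,"rdy":79,"rp":67,"uwq":73,"v":2}

Answer: {"m":1,"rdy":79,"rp":67,"uwq":73,"v":2}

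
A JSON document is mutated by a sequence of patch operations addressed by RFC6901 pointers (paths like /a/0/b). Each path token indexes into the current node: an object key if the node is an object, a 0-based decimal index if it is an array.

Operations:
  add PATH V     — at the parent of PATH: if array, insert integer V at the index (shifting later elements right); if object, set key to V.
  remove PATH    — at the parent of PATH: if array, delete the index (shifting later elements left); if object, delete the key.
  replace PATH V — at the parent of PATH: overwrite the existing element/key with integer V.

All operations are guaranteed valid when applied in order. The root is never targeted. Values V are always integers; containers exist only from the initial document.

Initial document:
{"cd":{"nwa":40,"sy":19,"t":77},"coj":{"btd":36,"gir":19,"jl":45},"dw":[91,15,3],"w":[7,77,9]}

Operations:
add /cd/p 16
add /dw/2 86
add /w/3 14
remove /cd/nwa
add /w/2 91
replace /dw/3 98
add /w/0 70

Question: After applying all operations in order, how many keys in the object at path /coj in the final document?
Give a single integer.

After op 1 (add /cd/p 16): {"cd":{"nwa":40,"p":16,"sy":19,"t":77},"coj":{"btd":36,"gir":19,"jl":45},"dw":[91,15,3],"w":[7,77,9]}
After op 2 (add /dw/2 86): {"cd":{"nwa":40,"p":16,"sy":19,"t":77},"coj":{"btd":36,"gir":19,"jl":45},"dw":[91,15,86,3],"w":[7,77,9]}
After op 3 (add /w/3 14): {"cd":{"nwa":40,"p":16,"sy":19,"t":77},"coj":{"btd":36,"gir":19,"jl":45},"dw":[91,15,86,3],"w":[7,77,9,14]}
After op 4 (remove /cd/nwa): {"cd":{"p":16,"sy":19,"t":77},"coj":{"btd":36,"gir":19,"jl":45},"dw":[91,15,86,3],"w":[7,77,9,14]}
After op 5 (add /w/2 91): {"cd":{"p":16,"sy":19,"t":77},"coj":{"btd":36,"gir":19,"jl":45},"dw":[91,15,86,3],"w":[7,77,91,9,14]}
After op 6 (replace /dw/3 98): {"cd":{"p":16,"sy":19,"t":77},"coj":{"btd":36,"gir":19,"jl":45},"dw":[91,15,86,98],"w":[7,77,91,9,14]}
After op 7 (add /w/0 70): {"cd":{"p":16,"sy":19,"t":77},"coj":{"btd":36,"gir":19,"jl":45},"dw":[91,15,86,98],"w":[70,7,77,91,9,14]}
Size at path /coj: 3

Answer: 3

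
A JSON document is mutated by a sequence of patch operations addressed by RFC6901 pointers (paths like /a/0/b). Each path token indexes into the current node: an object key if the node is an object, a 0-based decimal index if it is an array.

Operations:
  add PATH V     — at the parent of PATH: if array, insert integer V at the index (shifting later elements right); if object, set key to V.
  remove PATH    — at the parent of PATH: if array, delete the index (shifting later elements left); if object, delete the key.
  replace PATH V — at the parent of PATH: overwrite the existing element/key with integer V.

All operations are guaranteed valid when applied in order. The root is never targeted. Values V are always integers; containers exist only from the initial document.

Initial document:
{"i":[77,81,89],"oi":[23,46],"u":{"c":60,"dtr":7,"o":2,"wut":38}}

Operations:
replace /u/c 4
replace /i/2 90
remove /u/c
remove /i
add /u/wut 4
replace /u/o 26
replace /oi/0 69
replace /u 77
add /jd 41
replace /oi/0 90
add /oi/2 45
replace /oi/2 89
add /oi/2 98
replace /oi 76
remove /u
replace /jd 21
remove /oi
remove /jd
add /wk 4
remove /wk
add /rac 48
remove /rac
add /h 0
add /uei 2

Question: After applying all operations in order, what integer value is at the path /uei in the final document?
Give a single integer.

After op 1 (replace /u/c 4): {"i":[77,81,89],"oi":[23,46],"u":{"c":4,"dtr":7,"o":2,"wut":38}}
After op 2 (replace /i/2 90): {"i":[77,81,90],"oi":[23,46],"u":{"c":4,"dtr":7,"o":2,"wut":38}}
After op 3 (remove /u/c): {"i":[77,81,90],"oi":[23,46],"u":{"dtr":7,"o":2,"wut":38}}
After op 4 (remove /i): {"oi":[23,46],"u":{"dtr":7,"o":2,"wut":38}}
After op 5 (add /u/wut 4): {"oi":[23,46],"u":{"dtr":7,"o":2,"wut":4}}
After op 6 (replace /u/o 26): {"oi":[23,46],"u":{"dtr":7,"o":26,"wut":4}}
After op 7 (replace /oi/0 69): {"oi":[69,46],"u":{"dtr":7,"o":26,"wut":4}}
After op 8 (replace /u 77): {"oi":[69,46],"u":77}
After op 9 (add /jd 41): {"jd":41,"oi":[69,46],"u":77}
After op 10 (replace /oi/0 90): {"jd":41,"oi":[90,46],"u":77}
After op 11 (add /oi/2 45): {"jd":41,"oi":[90,46,45],"u":77}
After op 12 (replace /oi/2 89): {"jd":41,"oi":[90,46,89],"u":77}
After op 13 (add /oi/2 98): {"jd":41,"oi":[90,46,98,89],"u":77}
After op 14 (replace /oi 76): {"jd":41,"oi":76,"u":77}
After op 15 (remove /u): {"jd":41,"oi":76}
After op 16 (replace /jd 21): {"jd":21,"oi":76}
After op 17 (remove /oi): {"jd":21}
After op 18 (remove /jd): {}
After op 19 (add /wk 4): {"wk":4}
After op 20 (remove /wk): {}
After op 21 (add /rac 48): {"rac":48}
After op 22 (remove /rac): {}
After op 23 (add /h 0): {"h":0}
After op 24 (add /uei 2): {"h":0,"uei":2}
Value at /uei: 2

Answer: 2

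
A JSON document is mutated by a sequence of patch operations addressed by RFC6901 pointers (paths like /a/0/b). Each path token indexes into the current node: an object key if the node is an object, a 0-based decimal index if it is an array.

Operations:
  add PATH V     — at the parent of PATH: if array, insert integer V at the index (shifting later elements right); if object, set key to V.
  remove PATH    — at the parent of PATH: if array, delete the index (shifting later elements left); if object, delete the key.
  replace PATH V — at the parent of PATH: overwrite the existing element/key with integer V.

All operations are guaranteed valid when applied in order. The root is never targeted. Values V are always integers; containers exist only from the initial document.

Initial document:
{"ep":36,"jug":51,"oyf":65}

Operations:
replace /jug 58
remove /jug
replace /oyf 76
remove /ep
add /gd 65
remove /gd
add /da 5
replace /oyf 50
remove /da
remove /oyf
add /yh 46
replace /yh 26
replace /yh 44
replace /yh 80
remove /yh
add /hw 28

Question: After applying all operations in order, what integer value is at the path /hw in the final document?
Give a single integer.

After op 1 (replace /jug 58): {"ep":36,"jug":58,"oyf":65}
After op 2 (remove /jug): {"ep":36,"oyf":65}
After op 3 (replace /oyf 76): {"ep":36,"oyf":76}
After op 4 (remove /ep): {"oyf":76}
After op 5 (add /gd 65): {"gd":65,"oyf":76}
After op 6 (remove /gd): {"oyf":76}
After op 7 (add /da 5): {"da":5,"oyf":76}
After op 8 (replace /oyf 50): {"da":5,"oyf":50}
After op 9 (remove /da): {"oyf":50}
After op 10 (remove /oyf): {}
After op 11 (add /yh 46): {"yh":46}
After op 12 (replace /yh 26): {"yh":26}
After op 13 (replace /yh 44): {"yh":44}
After op 14 (replace /yh 80): {"yh":80}
After op 15 (remove /yh): {}
After op 16 (add /hw 28): {"hw":28}
Value at /hw: 28

Answer: 28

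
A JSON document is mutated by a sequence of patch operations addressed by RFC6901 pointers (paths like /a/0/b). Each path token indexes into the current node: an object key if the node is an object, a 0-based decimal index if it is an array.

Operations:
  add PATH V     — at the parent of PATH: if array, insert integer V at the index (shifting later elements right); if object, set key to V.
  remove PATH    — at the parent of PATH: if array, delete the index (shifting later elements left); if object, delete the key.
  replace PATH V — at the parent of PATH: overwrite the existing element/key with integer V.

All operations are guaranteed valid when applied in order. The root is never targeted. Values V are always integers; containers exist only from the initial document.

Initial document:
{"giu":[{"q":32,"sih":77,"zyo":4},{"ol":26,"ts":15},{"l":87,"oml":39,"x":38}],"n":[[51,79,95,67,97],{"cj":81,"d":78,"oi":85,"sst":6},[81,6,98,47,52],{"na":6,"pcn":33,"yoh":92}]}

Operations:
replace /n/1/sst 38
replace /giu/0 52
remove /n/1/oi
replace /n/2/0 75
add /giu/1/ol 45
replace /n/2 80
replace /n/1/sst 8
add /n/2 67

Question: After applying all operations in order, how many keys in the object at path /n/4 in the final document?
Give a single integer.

After op 1 (replace /n/1/sst 38): {"giu":[{"q":32,"sih":77,"zyo":4},{"ol":26,"ts":15},{"l":87,"oml":39,"x":38}],"n":[[51,79,95,67,97],{"cj":81,"d":78,"oi":85,"sst":38},[81,6,98,47,52],{"na":6,"pcn":33,"yoh":92}]}
After op 2 (replace /giu/0 52): {"giu":[52,{"ol":26,"ts":15},{"l":87,"oml":39,"x":38}],"n":[[51,79,95,67,97],{"cj":81,"d":78,"oi":85,"sst":38},[81,6,98,47,52],{"na":6,"pcn":33,"yoh":92}]}
After op 3 (remove /n/1/oi): {"giu":[52,{"ol":26,"ts":15},{"l":87,"oml":39,"x":38}],"n":[[51,79,95,67,97],{"cj":81,"d":78,"sst":38},[81,6,98,47,52],{"na":6,"pcn":33,"yoh":92}]}
After op 4 (replace /n/2/0 75): {"giu":[52,{"ol":26,"ts":15},{"l":87,"oml":39,"x":38}],"n":[[51,79,95,67,97],{"cj":81,"d":78,"sst":38},[75,6,98,47,52],{"na":6,"pcn":33,"yoh":92}]}
After op 5 (add /giu/1/ol 45): {"giu":[52,{"ol":45,"ts":15},{"l":87,"oml":39,"x":38}],"n":[[51,79,95,67,97],{"cj":81,"d":78,"sst":38},[75,6,98,47,52],{"na":6,"pcn":33,"yoh":92}]}
After op 6 (replace /n/2 80): {"giu":[52,{"ol":45,"ts":15},{"l":87,"oml":39,"x":38}],"n":[[51,79,95,67,97],{"cj":81,"d":78,"sst":38},80,{"na":6,"pcn":33,"yoh":92}]}
After op 7 (replace /n/1/sst 8): {"giu":[52,{"ol":45,"ts":15},{"l":87,"oml":39,"x":38}],"n":[[51,79,95,67,97],{"cj":81,"d":78,"sst":8},80,{"na":6,"pcn":33,"yoh":92}]}
After op 8 (add /n/2 67): {"giu":[52,{"ol":45,"ts":15},{"l":87,"oml":39,"x":38}],"n":[[51,79,95,67,97],{"cj":81,"d":78,"sst":8},67,80,{"na":6,"pcn":33,"yoh":92}]}
Size at path /n/4: 3

Answer: 3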